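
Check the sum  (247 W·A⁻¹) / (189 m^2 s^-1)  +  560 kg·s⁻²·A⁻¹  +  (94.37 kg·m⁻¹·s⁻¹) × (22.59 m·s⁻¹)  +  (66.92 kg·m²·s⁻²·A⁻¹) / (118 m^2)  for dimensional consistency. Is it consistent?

No

Expand each in SI base units:
  (247 W·A⁻¹) / (189 m^2 s^-1):  [kg·m²·s⁻³·A⁻¹] / [m²·s⁻¹] = kg·s⁻²·A⁻¹
  560 kg·s⁻²·A⁻¹:  kg·s⁻²·A⁻¹
  (94.37 kg·m⁻¹·s⁻¹) × (22.59 m·s⁻¹):  [kg·m⁻¹·s⁻¹] · [m·s⁻¹] = kg·s⁻²
  (66.92 kg·m²·s⁻²·A⁻¹) / (118 m^2):  [kg·m²·s⁻²·A⁻¹] / [m²] = kg·s⁻²·A⁻¹
The terms do not share a single dimension (kg·s⁻² vs kg·s⁻²·A⁻¹).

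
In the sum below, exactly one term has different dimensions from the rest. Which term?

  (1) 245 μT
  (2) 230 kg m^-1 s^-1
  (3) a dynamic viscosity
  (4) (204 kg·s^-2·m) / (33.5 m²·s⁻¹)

(1)

Expand each in SI base units:
  (1) T = Wb·m⁻² = kg·s⁻²·A⁻¹
  (2) kg·m⁻¹·s⁻¹
  (3) [dynamic viscosity] = kg·m⁻¹·s⁻¹
  (4) [kg·m·s⁻²] / [m²·s⁻¹] = kg·m⁻¹·s⁻¹
All reduce to kg·m⁻¹·s⁻¹ except (1), which is kg·s⁻²·A⁻¹.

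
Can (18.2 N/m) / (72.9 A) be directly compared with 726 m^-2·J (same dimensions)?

In SI base units:
  (18.2 N/m) / (72.9 A):  [kg·s⁻²] / [A] = kg·s⁻²·A⁻¹
  726 m^-2·J:  J·m⁻² = N·m·m⁻² = kg·s⁻²
kg·s⁻²·A⁻¹ ≠ kg·s⁻², so they cannot be added.

No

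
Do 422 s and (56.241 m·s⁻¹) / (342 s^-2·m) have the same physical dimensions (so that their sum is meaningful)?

Expand each in SI base units:
  422 s:  s
  (56.241 m·s⁻¹) / (342 s^-2·m):  [m·s⁻¹] / [m·s⁻²] = s
Both are s, so they have the same dimensions and can be added.

Yes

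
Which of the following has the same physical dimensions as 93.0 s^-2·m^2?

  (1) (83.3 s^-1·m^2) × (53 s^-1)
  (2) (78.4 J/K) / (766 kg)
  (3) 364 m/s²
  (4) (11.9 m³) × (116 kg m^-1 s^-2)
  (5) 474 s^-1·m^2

(1)

Reference: m²·s⁻².
Each option:
  (1) [m²·s⁻¹] · [s⁻¹] = m²·s⁻²  ← same
  (2) [kg·m²·s⁻²·K⁻¹] / [kg] = m²·s⁻²·K⁻¹
  (3) m·s⁻²
  (4) [m³] · [kg·m⁻¹·s⁻²] = kg·m²·s⁻²
  (5) m²·s⁻¹
Only (1) matches m²·s⁻².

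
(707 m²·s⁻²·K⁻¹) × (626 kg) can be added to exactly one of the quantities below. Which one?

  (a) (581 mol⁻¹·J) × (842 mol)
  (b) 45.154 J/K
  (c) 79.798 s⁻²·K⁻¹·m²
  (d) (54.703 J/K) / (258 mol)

(b)

Reference: [m²·s⁻²·K⁻¹] · [kg] = kg·m²·s⁻²·K⁻¹.
Each option:
  (a) [kg·m²·s⁻²·mol⁻¹] · [mol] = kg·m²·s⁻²
  (b) J·K⁻¹ = N·m·K⁻¹ = kg·m²·s⁻²·K⁻¹  ← same
  (c) m²·s⁻²·K⁻¹
  (d) [kg·m²·s⁻²·K⁻¹] / [mol] = kg·m²·s⁻²·K⁻¹·mol⁻¹
Only (b) matches kg·m²·s⁻²·K⁻¹.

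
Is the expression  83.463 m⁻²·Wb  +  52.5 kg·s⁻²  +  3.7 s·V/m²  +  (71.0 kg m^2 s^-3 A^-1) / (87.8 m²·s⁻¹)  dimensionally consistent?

Work out the base dimensions of each:
  83.463 m⁻²·Wb:  Wb·m⁻² = V·s·m⁻² = kg·s⁻²·A⁻¹
  52.5 kg·s⁻²:  kg·s⁻²
  3.7 s·V/m²:  V·s·m⁻² = J·C⁻¹·s·m⁻² = kg·s⁻²·A⁻¹
  (71.0 kg m^2 s^-3 A^-1) / (87.8 m²·s⁻¹):  [kg·m²·s⁻³·A⁻¹] / [m²·s⁻¹] = kg·s⁻²·A⁻¹
The terms do not share a single dimension (kg·s⁻² vs kg·s⁻²·A⁻¹).

No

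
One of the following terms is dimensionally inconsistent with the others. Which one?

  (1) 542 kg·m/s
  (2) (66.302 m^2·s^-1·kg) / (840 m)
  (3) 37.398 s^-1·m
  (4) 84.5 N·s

Reduce each to base SI dimensions:
  (1) kg·m·s⁻¹
  (2) [kg·m²·s⁻¹] / [m] = kg·m·s⁻¹
  (3) m·s⁻¹
  (4) N·s = kg·m·s⁻²·s = kg·m·s⁻¹
All reduce to kg·m·s⁻¹ except (3), which is m·s⁻¹.

(3)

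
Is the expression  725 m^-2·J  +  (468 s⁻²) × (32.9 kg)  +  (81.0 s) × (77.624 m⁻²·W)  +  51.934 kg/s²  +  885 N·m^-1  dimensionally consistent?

Yes

Reduce each to base SI dimensions:
  725 m^-2·J:  J·m⁻² = N·m·m⁻² = kg·s⁻²
  (468 s⁻²) × (32.9 kg):  [s⁻²] · [kg] = kg·s⁻²
  (81.0 s) × (77.624 m⁻²·W):  [s] · [kg·s⁻³] = kg·s⁻²
  51.934 kg/s²:  kg·s⁻²
  885 N·m^-1:  N·m⁻¹ = kg·m·s⁻²·m⁻¹ = kg·s⁻²
Every term reduces to kg·s⁻².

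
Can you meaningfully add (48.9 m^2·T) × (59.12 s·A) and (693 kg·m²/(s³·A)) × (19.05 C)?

No

Work out the base dimensions of each:
  (48.9 m^2·T) × (59.12 s·A):  [kg·m²·s⁻²·A⁻¹] · [s·A] = kg·m²·s⁻¹
  (693 kg·m²/(s³·A)) × (19.05 C):  [kg·m²·s⁻³·A⁻¹] · [s·A] = kg·m²·s⁻²
kg·m²·s⁻¹ ≠ kg·m²·s⁻², so they cannot be added.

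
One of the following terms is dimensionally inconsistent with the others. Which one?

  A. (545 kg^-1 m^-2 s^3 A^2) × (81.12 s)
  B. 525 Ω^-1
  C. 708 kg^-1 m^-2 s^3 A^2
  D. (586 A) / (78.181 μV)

Dimensions:
  A. [kg⁻¹·m⁻²·s³·A²] · [s] = kg⁻¹·m⁻²·s⁴·A²
  B. Ω⁻¹ = (V·A⁻¹)⁻¹ = kg⁻¹·m⁻²·s³·A²
  C. kg⁻¹·m⁻²·s³·A²
  D. [A] / [kg·m²·s⁻³·A⁻¹] = kg⁻¹·m⁻²·s³·A²
All reduce to kg⁻¹·m⁻²·s³·A² except A., which is kg⁻¹·m⁻²·s⁴·A².

A.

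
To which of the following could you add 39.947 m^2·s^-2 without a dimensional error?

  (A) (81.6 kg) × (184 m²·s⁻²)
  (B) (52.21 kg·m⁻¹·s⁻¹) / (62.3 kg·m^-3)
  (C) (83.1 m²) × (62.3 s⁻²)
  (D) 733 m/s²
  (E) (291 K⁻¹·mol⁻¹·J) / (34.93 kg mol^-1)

(C)

Reference: m²·s⁻².
Each option:
  (A) [kg] · [m²·s⁻²] = kg·m²·s⁻²
  (B) [kg·m⁻¹·s⁻¹] / [kg·m⁻³] = m²·s⁻¹
  (C) [m²] · [s⁻²] = m²·s⁻²  ← same
  (D) m·s⁻²
  (E) [kg·m²·s⁻²·K⁻¹·mol⁻¹] / [kg·mol⁻¹] = m²·s⁻²·K⁻¹
Only (C) matches m²·s⁻².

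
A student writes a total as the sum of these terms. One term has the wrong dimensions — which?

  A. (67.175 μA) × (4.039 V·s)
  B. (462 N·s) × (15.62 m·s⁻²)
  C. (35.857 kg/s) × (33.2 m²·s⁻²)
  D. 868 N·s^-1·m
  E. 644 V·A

A.

Reduce each to base SI dimensions:
  A. [A] · [kg·m²·s⁻²·A⁻¹] = kg·m²·s⁻²
  B. [kg·m·s⁻¹] · [m·s⁻²] = kg·m²·s⁻³
  C. [kg·s⁻¹] · [m²·s⁻²] = kg·m²·s⁻³
  D. N·m·s⁻¹ = kg·m·s⁻²·m·s⁻¹ = kg·m²·s⁻³
  E. V·A = J·C⁻¹·A = kg·m²·s⁻³
All reduce to kg·m²·s⁻³ except A., which is kg·m²·s⁻².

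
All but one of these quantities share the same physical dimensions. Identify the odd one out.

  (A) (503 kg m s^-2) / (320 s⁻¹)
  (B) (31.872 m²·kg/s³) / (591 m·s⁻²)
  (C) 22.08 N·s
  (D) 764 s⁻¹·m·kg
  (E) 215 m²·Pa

In SI base units:
  (A) [kg·m·s⁻²] / [s⁻¹] = kg·m·s⁻¹
  (B) [kg·m²·s⁻³] / [m·s⁻²] = kg·m·s⁻¹
  (C) N·s = kg·m·s⁻²·s = kg·m·s⁻¹
  (D) kg·m·s⁻¹
  (E) Pa·m² = N·m⁻²·m² = kg·m·s⁻²
All reduce to kg·m·s⁻¹ except (E), which is kg·m·s⁻².

(E)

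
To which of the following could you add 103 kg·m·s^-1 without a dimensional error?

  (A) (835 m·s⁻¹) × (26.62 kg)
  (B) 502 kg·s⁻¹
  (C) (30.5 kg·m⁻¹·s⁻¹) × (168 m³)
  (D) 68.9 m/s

(A)

Reference: kg·m·s⁻¹.
Each option:
  (A) [m·s⁻¹] · [kg] = kg·m·s⁻¹  ← same
  (B) kg·s⁻¹
  (C) [kg·m⁻¹·s⁻¹] · [m³] = kg·m²·s⁻¹
  (D) m·s⁻¹
Only (A) matches kg·m·s⁻¹.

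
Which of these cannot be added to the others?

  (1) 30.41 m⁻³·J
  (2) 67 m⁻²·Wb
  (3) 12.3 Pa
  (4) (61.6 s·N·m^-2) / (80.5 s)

In SI base units:
  (1) J·m⁻³ = N·m·m⁻³ = kg·m⁻¹·s⁻²
  (2) Wb·m⁻² = V·s·m⁻² = kg·s⁻²·A⁻¹
  (3) Pa = N·m⁻² = kg·m⁻¹·s⁻²
  (4) [kg·m⁻¹·s⁻¹] / [s] = kg·m⁻¹·s⁻²
All reduce to kg·m⁻¹·s⁻² except (2), which is kg·s⁻²·A⁻¹.

(2)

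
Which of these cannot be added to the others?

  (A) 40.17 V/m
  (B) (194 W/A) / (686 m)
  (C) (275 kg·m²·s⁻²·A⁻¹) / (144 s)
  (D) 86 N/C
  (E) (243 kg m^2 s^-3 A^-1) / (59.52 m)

Reduce each to base SI dimensions:
  (A) V·m⁻¹ = J·C⁻¹·m⁻¹ = kg·m·s⁻³·A⁻¹
  (B) [kg·m²·s⁻³·A⁻¹] / [m] = kg·m·s⁻³·A⁻¹
  (C) [kg·m²·s⁻²·A⁻¹] / [s] = kg·m²·s⁻³·A⁻¹
  (D) N·C⁻¹ = kg·m·s⁻²·(s·A)⁻¹ = kg·m·s⁻³·A⁻¹
  (E) [kg·m²·s⁻³·A⁻¹] / [m] = kg·m·s⁻³·A⁻¹
All reduce to kg·m·s⁻³·A⁻¹ except (C), which is kg·m²·s⁻³·A⁻¹.

(C)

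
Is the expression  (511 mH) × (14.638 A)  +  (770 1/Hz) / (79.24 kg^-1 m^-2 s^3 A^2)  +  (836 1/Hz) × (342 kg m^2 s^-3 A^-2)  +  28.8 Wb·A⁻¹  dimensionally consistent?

No

Reduce each to base SI dimensions:
  (511 mH) × (14.638 A):  [kg·m²·s⁻²·A⁻²] · [A] = kg·m²·s⁻²·A⁻¹
  (770 1/Hz) / (79.24 kg^-1 m^-2 s^3 A^2):  [s] / [kg⁻¹·m⁻²·s³·A²] = kg·m²·s⁻²·A⁻²
  (836 1/Hz) × (342 kg m^2 s^-3 A^-2):  [s] · [kg·m²·s⁻³·A⁻²] = kg·m²·s⁻²·A⁻²
  28.8 Wb·A⁻¹:  Wb·A⁻¹ = V·s·A⁻¹ = kg·m²·s⁻²·A⁻²
The terms do not share a single dimension (kg·m²·s⁻²·A⁻² vs kg·m²·s⁻²·A⁻¹).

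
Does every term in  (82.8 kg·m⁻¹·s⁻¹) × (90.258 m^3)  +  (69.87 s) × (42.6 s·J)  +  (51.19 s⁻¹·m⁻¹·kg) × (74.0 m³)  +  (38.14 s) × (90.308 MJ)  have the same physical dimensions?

No

Dimensions:
  (82.8 kg·m⁻¹·s⁻¹) × (90.258 m^3):  [kg·m⁻¹·s⁻¹] · [m³] = kg·m²·s⁻¹
  (69.87 s) × (42.6 s·J):  [s] · [kg·m²·s⁻¹] = kg·m²
  (51.19 s⁻¹·m⁻¹·kg) × (74.0 m³):  [kg·m⁻¹·s⁻¹] · [m³] = kg·m²·s⁻¹
  (38.14 s) × (90.308 MJ):  [s] · [kg·m²·s⁻²] = kg·m²·s⁻¹
The terms do not share a single dimension (kg·m² vs kg·m²·s⁻¹).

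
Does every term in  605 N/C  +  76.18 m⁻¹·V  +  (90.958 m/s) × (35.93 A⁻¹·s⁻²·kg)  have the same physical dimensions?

Yes

Work out the base dimensions of each:
  605 N/C:  N·C⁻¹ = kg·m·s⁻²·(s·A)⁻¹ = kg·m·s⁻³·A⁻¹
  76.18 m⁻¹·V:  V·m⁻¹ = J·C⁻¹·m⁻¹ = kg·m·s⁻³·A⁻¹
  (90.958 m/s) × (35.93 A⁻¹·s⁻²·kg):  [m·s⁻¹] · [kg·s⁻²·A⁻¹] = kg·m·s⁻³·A⁻¹
Every term reduces to kg·m·s⁻³·A⁻¹.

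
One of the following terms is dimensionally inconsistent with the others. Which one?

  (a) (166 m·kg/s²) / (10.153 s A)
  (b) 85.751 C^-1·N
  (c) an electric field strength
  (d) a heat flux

Reduce each to base SI dimensions:
  (a) [kg·m·s⁻²] / [s·A] = kg·m·s⁻³·A⁻¹
  (b) N·C⁻¹ = kg·m·s⁻²·(s·A)⁻¹ = kg·m·s⁻³·A⁻¹
  (c) [electric field strength] = kg·m·s⁻³·A⁻¹
  (d) [heat flux] = kg·s⁻³
All reduce to kg·m·s⁻³·A⁻¹ except (d), which is kg·s⁻³.

(d)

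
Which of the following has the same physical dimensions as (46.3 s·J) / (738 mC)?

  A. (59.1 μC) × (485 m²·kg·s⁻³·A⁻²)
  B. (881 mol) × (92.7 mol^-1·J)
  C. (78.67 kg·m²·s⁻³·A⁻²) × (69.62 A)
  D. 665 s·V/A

Reference: [kg·m²·s⁻¹] / [s·A] = kg·m²·s⁻²·A⁻¹.
Each option:
  A. [s·A] · [kg·m²·s⁻³·A⁻²] = kg·m²·s⁻²·A⁻¹  ← same
  B. [mol] · [kg·m²·s⁻²·mol⁻¹] = kg·m²·s⁻²
  C. [kg·m²·s⁻³·A⁻²] · [A] = kg·m²·s⁻³·A⁻¹
  D. V·s·A⁻¹ = J·C⁻¹·s·A⁻¹ = kg·m²·s⁻²·A⁻²
Only A. matches kg·m²·s⁻²·A⁻¹.

A.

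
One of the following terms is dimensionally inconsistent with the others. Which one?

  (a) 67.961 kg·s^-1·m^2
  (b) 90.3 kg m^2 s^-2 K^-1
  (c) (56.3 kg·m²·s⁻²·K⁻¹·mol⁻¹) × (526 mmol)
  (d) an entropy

(a)

Reduce each to base SI dimensions:
  (a) kg·m²·s⁻¹
  (b) kg·m²·s⁻²·K⁻¹
  (c) [kg·m²·s⁻²·K⁻¹·mol⁻¹] · [mol] = kg·m²·s⁻²·K⁻¹
  (d) [entropy] = kg·m²·s⁻²·K⁻¹
All reduce to kg·m²·s⁻²·K⁻¹ except (a), which is kg·m²·s⁻¹.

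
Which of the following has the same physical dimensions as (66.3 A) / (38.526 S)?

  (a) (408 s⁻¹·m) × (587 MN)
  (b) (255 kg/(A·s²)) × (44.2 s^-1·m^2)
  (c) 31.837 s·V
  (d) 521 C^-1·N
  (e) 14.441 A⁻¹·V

(b)

Reference: [A] / [kg⁻¹·m⁻²·s³·A²] = kg·m²·s⁻³·A⁻¹.
Each option:
  (a) [m·s⁻¹] · [kg·m·s⁻²] = kg·m²·s⁻³
  (b) [kg·s⁻²·A⁻¹] · [m²·s⁻¹] = kg·m²·s⁻³·A⁻¹  ← same
  (c) V·s = J·C⁻¹·s = kg·m²·s⁻²·A⁻¹
  (d) N·C⁻¹ = kg·m·s⁻²·(s·A)⁻¹ = kg·m·s⁻³·A⁻¹
  (e) V·A⁻¹ = J·C⁻¹·A⁻¹ = kg·m²·s⁻³·A⁻²
Only (b) matches kg·m²·s⁻³·A⁻¹.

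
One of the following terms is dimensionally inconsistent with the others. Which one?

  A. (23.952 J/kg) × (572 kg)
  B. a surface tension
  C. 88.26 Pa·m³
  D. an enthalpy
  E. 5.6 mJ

B.

Reduce each to base SI dimensions:
  A. [m²·s⁻²] · [kg] = kg·m²·s⁻²
  B. [surface tension] = kg·s⁻²
  C. Pa·m³ = N·m⁻²·m³ = kg·m²·s⁻²
  D. [enthalpy] = kg·m²·s⁻²
  E. J = N·m = kg·m²·s⁻²
All reduce to kg·m²·s⁻² except B., which is kg·s⁻².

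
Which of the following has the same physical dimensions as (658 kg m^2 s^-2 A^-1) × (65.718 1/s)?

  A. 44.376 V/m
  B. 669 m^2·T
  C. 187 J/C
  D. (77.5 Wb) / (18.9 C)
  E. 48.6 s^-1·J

C.

Reference: [kg·m²·s⁻²·A⁻¹] · [s⁻¹] = kg·m²·s⁻³·A⁻¹.
Each option:
  A. V·m⁻¹ = J·C⁻¹·m⁻¹ = kg·m·s⁻³·A⁻¹
  B. T·m² = Wb·m⁻²·m² = kg·m²·s⁻²·A⁻¹
  C. J·C⁻¹ = N·m·(s·A)⁻¹ = kg·m²·s⁻³·A⁻¹  ← same
  D. [kg·m²·s⁻²·A⁻¹] / [s·A] = kg·m²·s⁻³·A⁻²
  E. J·s⁻¹ = N·m·s⁻¹ = kg·m²·s⁻³
Only C. matches kg·m²·s⁻³·A⁻¹.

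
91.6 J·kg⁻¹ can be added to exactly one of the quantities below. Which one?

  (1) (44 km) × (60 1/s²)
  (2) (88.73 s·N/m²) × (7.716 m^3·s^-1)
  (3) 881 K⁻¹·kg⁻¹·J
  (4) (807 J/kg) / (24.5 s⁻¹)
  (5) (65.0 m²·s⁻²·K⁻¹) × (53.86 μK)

Reference: J·kg⁻¹ = N·m·kg⁻¹ = m²·s⁻².
Each option:
  (1) [m] · [s⁻²] = m·s⁻²
  (2) [kg·m⁻¹·s⁻¹] · [m³·s⁻¹] = kg·m²·s⁻²
  (3) J·kg⁻¹·K⁻¹ = N·m·kg⁻¹·K⁻¹ = m²·s⁻²·K⁻¹
  (4) [m²·s⁻²] / [s⁻¹] = m²·s⁻¹
  (5) [m²·s⁻²·K⁻¹] · [K] = m²·s⁻²  ← same
Only (5) matches m²·s⁻².

(5)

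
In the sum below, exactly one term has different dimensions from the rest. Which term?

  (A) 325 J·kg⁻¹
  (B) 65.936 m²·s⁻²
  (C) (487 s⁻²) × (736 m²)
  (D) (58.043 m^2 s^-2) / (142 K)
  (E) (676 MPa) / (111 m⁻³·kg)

(D)

Reduce each to base SI dimensions:
  (A) J·kg⁻¹ = N·m·kg⁻¹ = m²·s⁻²
  (B) m²·s⁻²
  (C) [s⁻²] · [m²] = m²·s⁻²
  (D) [m²·s⁻²] / [K] = m²·s⁻²·K⁻¹
  (E) [kg·m⁻¹·s⁻²] / [kg·m⁻³] = m²·s⁻²
All reduce to m²·s⁻² except (D), which is m²·s⁻²·K⁻¹.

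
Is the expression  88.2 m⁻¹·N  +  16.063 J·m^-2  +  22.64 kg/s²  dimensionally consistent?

Yes

Dimensions:
  88.2 m⁻¹·N:  N·m⁻¹ = kg·m·s⁻²·m⁻¹ = kg·s⁻²
  16.063 J·m^-2:  J·m⁻² = N·m·m⁻² = kg·s⁻²
  22.64 kg/s²:  kg·s⁻²
Every term reduces to kg·s⁻².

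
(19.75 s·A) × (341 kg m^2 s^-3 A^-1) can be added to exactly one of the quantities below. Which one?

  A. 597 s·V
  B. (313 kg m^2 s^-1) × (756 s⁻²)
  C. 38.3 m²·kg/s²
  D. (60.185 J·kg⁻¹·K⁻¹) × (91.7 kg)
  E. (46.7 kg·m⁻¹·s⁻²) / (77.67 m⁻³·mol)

Reference: [s·A] · [kg·m²·s⁻³·A⁻¹] = kg·m²·s⁻².
Each option:
  A. V·s = J·C⁻¹·s = kg·m²·s⁻²·A⁻¹
  B. [kg·m²·s⁻¹] · [s⁻²] = kg·m²·s⁻³
  C. kg·m²·s⁻²  ← same
  D. [m²·s⁻²·K⁻¹] · [kg] = kg·m²·s⁻²·K⁻¹
  E. [kg·m⁻¹·s⁻²] / [m⁻³·mol] = kg·m²·s⁻²·mol⁻¹
Only C. matches kg·m²·s⁻².

C.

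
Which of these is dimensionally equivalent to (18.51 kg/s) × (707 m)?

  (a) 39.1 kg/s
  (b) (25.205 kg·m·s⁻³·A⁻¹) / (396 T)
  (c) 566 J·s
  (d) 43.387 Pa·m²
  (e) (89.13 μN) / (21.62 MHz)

(e)

Reference: [kg·s⁻¹] · [m] = kg·m·s⁻¹.
Each option:
  (a) kg·s⁻¹
  (b) [kg·m·s⁻³·A⁻¹] / [kg·s⁻²·A⁻¹] = m·s⁻¹
  (c) J·s = N·m·s = kg·m²·s⁻¹
  (d) Pa·m² = N·m⁻²·m² = kg·m·s⁻²
  (e) [kg·m·s⁻²] / [s⁻¹] = kg·m·s⁻¹  ← same
Only (e) matches kg·m·s⁻¹.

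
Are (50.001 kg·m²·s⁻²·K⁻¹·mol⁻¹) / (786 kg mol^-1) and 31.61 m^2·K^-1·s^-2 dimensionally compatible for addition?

Yes

In SI base units:
  (50.001 kg·m²·s⁻²·K⁻¹·mol⁻¹) / (786 kg mol^-1):  [kg·m²·s⁻²·K⁻¹·mol⁻¹] / [kg·mol⁻¹] = m²·s⁻²·K⁻¹
  31.61 m^2·K^-1·s^-2:  m²·s⁻²·K⁻¹
Both are m²·s⁻²·K⁻¹, so they have the same dimensions and can be added.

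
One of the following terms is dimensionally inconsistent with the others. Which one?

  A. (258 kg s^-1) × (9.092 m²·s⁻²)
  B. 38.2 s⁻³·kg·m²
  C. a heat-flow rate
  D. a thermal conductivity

Work out the base dimensions of each:
  A. [kg·s⁻¹] · [m²·s⁻²] = kg·m²·s⁻³
  B. kg·m²·s⁻³
  C. [heat-flow rate] = kg·m²·s⁻³
  D. [thermal conductivity] = kg·m·s⁻³·K⁻¹
All reduce to kg·m²·s⁻³ except D., which is kg·m·s⁻³·K⁻¹.

D.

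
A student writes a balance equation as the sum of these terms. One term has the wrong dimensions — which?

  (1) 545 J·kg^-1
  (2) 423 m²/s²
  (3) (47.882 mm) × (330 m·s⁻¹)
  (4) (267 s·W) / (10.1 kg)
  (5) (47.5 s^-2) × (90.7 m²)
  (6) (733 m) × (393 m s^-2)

(3)

Dimensions:
  (1) J·kg⁻¹ = N·m·kg⁻¹ = m²·s⁻²
  (2) m²·s⁻²
  (3) [m] · [m·s⁻¹] = m²·s⁻¹
  (4) [kg·m²·s⁻²] / [kg] = m²·s⁻²
  (5) [s⁻²] · [m²] = m²·s⁻²
  (6) [m] · [m·s⁻²] = m²·s⁻²
All reduce to m²·s⁻² except (3), which is m²·s⁻¹.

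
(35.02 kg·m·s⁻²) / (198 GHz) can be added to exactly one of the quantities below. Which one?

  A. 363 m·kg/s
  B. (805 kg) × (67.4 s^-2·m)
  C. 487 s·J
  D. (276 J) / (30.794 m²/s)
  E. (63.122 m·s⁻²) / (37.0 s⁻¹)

Reference: [kg·m·s⁻²] / [s⁻¹] = kg·m·s⁻¹.
Each option:
  A. kg·m·s⁻¹  ← same
  B. [kg] · [m·s⁻²] = kg·m·s⁻²
  C. J·s = N·m·s = kg·m²·s⁻¹
  D. [kg·m²·s⁻²] / [m²·s⁻¹] = kg·s⁻¹
  E. [m·s⁻²] / [s⁻¹] = m·s⁻¹
Only A. matches kg·m·s⁻¹.

A.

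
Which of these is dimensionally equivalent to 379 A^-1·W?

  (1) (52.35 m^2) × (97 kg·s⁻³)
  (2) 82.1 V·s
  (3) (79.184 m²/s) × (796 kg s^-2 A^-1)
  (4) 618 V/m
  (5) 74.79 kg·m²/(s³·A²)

(3)

Reference: W·A⁻¹ = J·s⁻¹·A⁻¹ = kg·m²·s⁻³·A⁻¹.
Each option:
  (1) [m²] · [kg·s⁻³] = kg·m²·s⁻³
  (2) V·s = J·C⁻¹·s = kg·m²·s⁻²·A⁻¹
  (3) [m²·s⁻¹] · [kg·s⁻²·A⁻¹] = kg·m²·s⁻³·A⁻¹  ← same
  (4) V·m⁻¹ = J·C⁻¹·m⁻¹ = kg·m·s⁻³·A⁻¹
  (5) kg·m²·s⁻³·A⁻²
Only (3) matches kg·m²·s⁻³·A⁻¹.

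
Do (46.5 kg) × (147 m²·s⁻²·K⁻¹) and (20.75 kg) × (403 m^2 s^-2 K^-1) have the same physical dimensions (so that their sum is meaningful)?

Yes

Reduce each to base SI dimensions:
  (46.5 kg) × (147 m²·s⁻²·K⁻¹):  [kg] · [m²·s⁻²·K⁻¹] = kg·m²·s⁻²·K⁻¹
  (20.75 kg) × (403 m^2 s^-2 K^-1):  [kg] · [m²·s⁻²·K⁻¹] = kg·m²·s⁻²·K⁻¹
Both are kg·m²·s⁻²·K⁻¹, so they have the same dimensions and can be added.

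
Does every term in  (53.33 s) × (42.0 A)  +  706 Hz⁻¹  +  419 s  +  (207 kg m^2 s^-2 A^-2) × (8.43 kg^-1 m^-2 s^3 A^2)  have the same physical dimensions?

No

Work out the base dimensions of each:
  (53.33 s) × (42.0 A):  [s] · [A] = s·A
  706 Hz⁻¹:  Hz⁻¹ = (s⁻¹)⁻¹ = s
  419 s:  s
  (207 kg m^2 s^-2 A^-2) × (8.43 kg^-1 m^-2 s^3 A^2):  [kg·m²·s⁻²·A⁻²] · [kg⁻¹·m⁻²·s³·A²] = s
The terms do not share a single dimension (s vs s·A).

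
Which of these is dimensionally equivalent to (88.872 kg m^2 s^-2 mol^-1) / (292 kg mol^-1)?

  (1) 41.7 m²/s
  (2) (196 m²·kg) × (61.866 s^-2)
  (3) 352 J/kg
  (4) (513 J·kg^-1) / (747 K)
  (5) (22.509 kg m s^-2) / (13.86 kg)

Reference: [kg·m²·s⁻²·mol⁻¹] / [kg·mol⁻¹] = m²·s⁻².
Each option:
  (1) m²·s⁻¹
  (2) [kg·m²] · [s⁻²] = kg·m²·s⁻²
  (3) J·kg⁻¹ = N·m·kg⁻¹ = m²·s⁻²  ← same
  (4) [m²·s⁻²] / [K] = m²·s⁻²·K⁻¹
  (5) [kg·m·s⁻²] / [kg] = m·s⁻²
Only (3) matches m²·s⁻².

(3)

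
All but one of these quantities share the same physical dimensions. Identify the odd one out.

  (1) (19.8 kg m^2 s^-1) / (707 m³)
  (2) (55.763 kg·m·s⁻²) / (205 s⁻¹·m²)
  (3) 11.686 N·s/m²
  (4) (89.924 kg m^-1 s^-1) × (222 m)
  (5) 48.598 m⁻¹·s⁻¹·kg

(4)

Dimensions:
  (1) [kg·m²·s⁻¹] / [m³] = kg·m⁻¹·s⁻¹
  (2) [kg·m·s⁻²] / [m²·s⁻¹] = kg·m⁻¹·s⁻¹
  (3) N·s·m⁻² = kg·m·s⁻²·s·m⁻² = kg·m⁻¹·s⁻¹
  (4) [kg·m⁻¹·s⁻¹] · [m] = kg·s⁻¹
  (5) kg·m⁻¹·s⁻¹
All reduce to kg·m⁻¹·s⁻¹ except (4), which is kg·s⁻¹.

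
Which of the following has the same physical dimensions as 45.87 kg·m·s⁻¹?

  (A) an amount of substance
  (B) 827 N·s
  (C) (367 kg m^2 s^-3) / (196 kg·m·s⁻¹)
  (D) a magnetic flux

Reference: kg·m·s⁻¹.
Each option:
  (A) [amount of substance] = mol
  (B) N·s = kg·m·s⁻²·s = kg·m·s⁻¹  ← same
  (C) [kg·m²·s⁻³] / [kg·m·s⁻¹] = m·s⁻²
  (D) [magnetic flux] = kg·m²·s⁻²·A⁻¹
Only (B) matches kg·m·s⁻¹.

(B)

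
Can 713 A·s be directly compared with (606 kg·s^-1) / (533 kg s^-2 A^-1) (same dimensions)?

Yes

In SI base units:
  713 A·s:  A·s = s·A
  (606 kg·s^-1) / (533 kg s^-2 A^-1):  [kg·s⁻¹] / [kg·s⁻²·A⁻¹] = s·A
Both are s·A, so they have the same dimensions and can be added.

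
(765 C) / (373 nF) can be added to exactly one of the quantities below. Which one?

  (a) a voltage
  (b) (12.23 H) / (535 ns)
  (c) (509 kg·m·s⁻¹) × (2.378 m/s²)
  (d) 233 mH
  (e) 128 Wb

Reference: [s·A] / [kg⁻¹·m⁻²·s⁴·A²] = kg·m²·s⁻³·A⁻¹.
Each option:
  (a) [voltage] = kg·m²·s⁻³·A⁻¹  ← same
  (b) [kg·m²·s⁻²·A⁻²] / [s] = kg·m²·s⁻³·A⁻²
  (c) [kg·m·s⁻¹] · [m·s⁻²] = kg·m²·s⁻³
  (d) H = V·s·A⁻¹ = kg·m²·s⁻²·A⁻²
  (e) Wb = V·s = kg·m²·s⁻²·A⁻¹
Only (a) matches kg·m²·s⁻³·A⁻¹.

(a)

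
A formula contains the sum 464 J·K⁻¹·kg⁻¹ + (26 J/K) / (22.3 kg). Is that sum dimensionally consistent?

Yes

Expand each in SI base units:
  464 J·K⁻¹·kg⁻¹:  J·kg⁻¹·K⁻¹ = N·m·kg⁻¹·K⁻¹ = m²·s⁻²·K⁻¹
  (26 J/K) / (22.3 kg):  [kg·m²·s⁻²·K⁻¹] / [kg] = m²·s⁻²·K⁻¹
Both are m²·s⁻²·K⁻¹, so they have the same dimensions and can be added.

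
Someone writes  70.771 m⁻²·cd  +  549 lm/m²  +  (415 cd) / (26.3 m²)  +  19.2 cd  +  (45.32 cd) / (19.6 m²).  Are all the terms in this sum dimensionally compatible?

No

Expand each in SI base units:
  70.771 m⁻²·cd:  cd·m⁻² = m⁻²·cd
  549 lm/m²:  lm·m⁻² = cd·m⁻² = m⁻²·cd
  (415 cd) / (26.3 m²):  [cd] / [m²] = m⁻²·cd
  19.2 cd:  cd
  (45.32 cd) / (19.6 m²):  [cd] / [m²] = m⁻²·cd
The terms do not share a single dimension (cd vs m⁻²·cd).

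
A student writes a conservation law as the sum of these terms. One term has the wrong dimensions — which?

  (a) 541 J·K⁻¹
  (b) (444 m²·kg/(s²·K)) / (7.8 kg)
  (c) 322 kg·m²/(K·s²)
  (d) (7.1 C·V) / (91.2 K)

(b)

Work out the base dimensions of each:
  (a) J·K⁻¹ = N·m·K⁻¹ = kg·m²·s⁻²·K⁻¹
  (b) [kg·m²·s⁻²·K⁻¹] / [kg] = m²·s⁻²·K⁻¹
  (c) kg·m²·s⁻²·K⁻¹
  (d) [kg·m²·s⁻²] / [K] = kg·m²·s⁻²·K⁻¹
All reduce to kg·m²·s⁻²·K⁻¹ except (b), which is m²·s⁻²·K⁻¹.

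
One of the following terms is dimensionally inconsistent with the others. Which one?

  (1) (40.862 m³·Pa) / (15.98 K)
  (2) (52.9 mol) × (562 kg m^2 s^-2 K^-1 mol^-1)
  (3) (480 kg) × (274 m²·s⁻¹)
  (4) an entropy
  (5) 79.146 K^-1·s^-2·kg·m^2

(3)

Reduce each to base SI dimensions:
  (1) [kg·m²·s⁻²] / [K] = kg·m²·s⁻²·K⁻¹
  (2) [mol] · [kg·m²·s⁻²·K⁻¹·mol⁻¹] = kg·m²·s⁻²·K⁻¹
  (3) [kg] · [m²·s⁻¹] = kg·m²·s⁻¹
  (4) [entropy] = kg·m²·s⁻²·K⁻¹
  (5) kg·m²·s⁻²·K⁻¹
All reduce to kg·m²·s⁻²·K⁻¹ except (3), which is kg·m²·s⁻¹.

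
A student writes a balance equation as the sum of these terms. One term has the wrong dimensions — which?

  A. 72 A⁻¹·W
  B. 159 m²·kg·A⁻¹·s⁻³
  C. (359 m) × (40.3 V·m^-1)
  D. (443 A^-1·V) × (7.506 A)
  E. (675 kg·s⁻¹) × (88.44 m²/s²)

E.

Dimensions:
  A. W·A⁻¹ = J·s⁻¹·A⁻¹ = kg·m²·s⁻³·A⁻¹
  B. kg·m²·s⁻³·A⁻¹
  C. [m] · [kg·m·s⁻³·A⁻¹] = kg·m²·s⁻³·A⁻¹
  D. [kg·m²·s⁻³·A⁻²] · [A] = kg·m²·s⁻³·A⁻¹
  E. [kg·s⁻¹] · [m²·s⁻²] = kg·m²·s⁻³
All reduce to kg·m²·s⁻³·A⁻¹ except E., which is kg·m²·s⁻³.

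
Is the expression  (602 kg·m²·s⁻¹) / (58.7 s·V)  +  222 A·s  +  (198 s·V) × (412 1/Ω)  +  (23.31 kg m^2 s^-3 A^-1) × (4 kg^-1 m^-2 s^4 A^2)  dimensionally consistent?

Dimensions:
  (602 kg·m²·s⁻¹) / (58.7 s·V):  [kg·m²·s⁻¹] / [kg·m²·s⁻²·A⁻¹] = s·A
  222 A·s:  A·s = s·A
  (198 s·V) × (412 1/Ω):  [kg·m²·s⁻²·A⁻¹] · [kg⁻¹·m⁻²·s³·A²] = s·A
  (23.31 kg m^2 s^-3 A^-1) × (4 kg^-1 m^-2 s^4 A^2):  [kg·m²·s⁻³·A⁻¹] · [kg⁻¹·m⁻²·s⁴·A²] = s·A
Every term reduces to s·A.

Yes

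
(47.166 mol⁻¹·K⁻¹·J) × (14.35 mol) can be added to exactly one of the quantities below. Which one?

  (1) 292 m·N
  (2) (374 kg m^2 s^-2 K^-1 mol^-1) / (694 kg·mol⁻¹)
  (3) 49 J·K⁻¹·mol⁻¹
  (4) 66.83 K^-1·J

(4)

Reference: [kg·m²·s⁻²·K⁻¹·mol⁻¹] · [mol] = kg·m²·s⁻²·K⁻¹.
Each option:
  (1) N·m = kg·m·s⁻²·m = kg·m²·s⁻²
  (2) [kg·m²·s⁻²·K⁻¹·mol⁻¹] / [kg·mol⁻¹] = m²·s⁻²·K⁻¹
  (3) J·mol⁻¹·K⁻¹ = N·m·mol⁻¹·K⁻¹ = kg·m²·s⁻²·K⁻¹·mol⁻¹
  (4) J·K⁻¹ = N·m·K⁻¹ = kg·m²·s⁻²·K⁻¹  ← same
Only (4) matches kg·m²·s⁻²·K⁻¹.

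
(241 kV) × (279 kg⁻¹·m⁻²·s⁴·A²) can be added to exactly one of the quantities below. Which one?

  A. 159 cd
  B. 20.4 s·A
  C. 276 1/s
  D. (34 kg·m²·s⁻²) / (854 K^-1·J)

Reference: [kg·m²·s⁻³·A⁻¹] · [kg⁻¹·m⁻²·s⁴·A²] = s·A.
Each option:
  A. cd
  B. s·A  ← same
  C. s⁻¹
  D. [kg·m²·s⁻²] / [kg·m²·s⁻²·K⁻¹] = K
Only B. matches s·A.

B.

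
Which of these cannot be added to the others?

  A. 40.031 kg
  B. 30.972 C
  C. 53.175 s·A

A.

Reduce each to base SI dimensions:
  A. kg
  B. C = s·A
  C. A·s = s·A
All reduce to s·A except A., which is kg.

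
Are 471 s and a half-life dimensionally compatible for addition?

Yes

Dimensions:
  471 s:  s
  a half-life:  [half-life] = s
Both are s, so they have the same dimensions and can be added.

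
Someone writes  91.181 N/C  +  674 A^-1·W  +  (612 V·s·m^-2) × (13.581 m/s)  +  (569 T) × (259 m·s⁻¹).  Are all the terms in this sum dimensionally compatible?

No

Work out the base dimensions of each:
  91.181 N/C:  N·C⁻¹ = kg·m·s⁻²·(s·A)⁻¹ = kg·m·s⁻³·A⁻¹
  674 A^-1·W:  W·A⁻¹ = J·s⁻¹·A⁻¹ = kg·m²·s⁻³·A⁻¹
  (612 V·s·m^-2) × (13.581 m/s):  [kg·s⁻²·A⁻¹] · [m·s⁻¹] = kg·m·s⁻³·A⁻¹
  (569 T) × (259 m·s⁻¹):  [kg·s⁻²·A⁻¹] · [m·s⁻¹] = kg·m·s⁻³·A⁻¹
The terms do not share a single dimension (kg·m²·s⁻³·A⁻¹ vs kg·m·s⁻³·A⁻¹).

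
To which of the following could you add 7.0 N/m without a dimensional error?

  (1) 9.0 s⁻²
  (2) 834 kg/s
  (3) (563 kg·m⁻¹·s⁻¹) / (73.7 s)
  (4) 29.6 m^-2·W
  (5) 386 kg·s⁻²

Reference: N·m⁻¹ = kg·m·s⁻²·m⁻¹ = kg·s⁻².
Each option:
  (1) s⁻²
  (2) kg·s⁻¹
  (3) [kg·m⁻¹·s⁻¹] / [s] = kg·m⁻¹·s⁻²
  (4) W·m⁻² = J·s⁻¹·m⁻² = kg·s⁻³
  (5) kg·s⁻²  ← same
Only (5) matches kg·s⁻².

(5)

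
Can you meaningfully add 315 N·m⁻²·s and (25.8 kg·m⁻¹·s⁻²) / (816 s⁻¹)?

In SI base units:
  315 N·m⁻²·s:  N·s·m⁻² = kg·m·s⁻²·s·m⁻² = kg·m⁻¹·s⁻¹
  (25.8 kg·m⁻¹·s⁻²) / (816 s⁻¹):  [kg·m⁻¹·s⁻²] / [s⁻¹] = kg·m⁻¹·s⁻¹
Both are kg·m⁻¹·s⁻¹, so they have the same dimensions and can be added.

Yes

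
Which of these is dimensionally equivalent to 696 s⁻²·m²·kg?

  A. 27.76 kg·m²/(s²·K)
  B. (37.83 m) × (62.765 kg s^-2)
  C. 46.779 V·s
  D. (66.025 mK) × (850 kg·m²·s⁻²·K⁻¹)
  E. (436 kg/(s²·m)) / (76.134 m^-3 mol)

Reference: kg·m²·s⁻².
Each option:
  A. kg·m²·s⁻²·K⁻¹
  B. [m] · [kg·s⁻²] = kg·m·s⁻²
  C. V·s = J·C⁻¹·s = kg·m²·s⁻²·A⁻¹
  D. [K] · [kg·m²·s⁻²·K⁻¹] = kg·m²·s⁻²  ← same
  E. [kg·m⁻¹·s⁻²] / [m⁻³·mol] = kg·m²·s⁻²·mol⁻¹
Only D. matches kg·m²·s⁻².

D.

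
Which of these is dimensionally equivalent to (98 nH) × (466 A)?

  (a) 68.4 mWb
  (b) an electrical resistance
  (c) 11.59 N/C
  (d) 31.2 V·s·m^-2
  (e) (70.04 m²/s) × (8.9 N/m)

(a)

Reference: [kg·m²·s⁻²·A⁻²] · [A] = kg·m²·s⁻²·A⁻¹.
Each option:
  (a) Wb = V·s = kg·m²·s⁻²·A⁻¹  ← same
  (b) [electrical resistance] = kg·m²·s⁻³·A⁻²
  (c) N·C⁻¹ = kg·m·s⁻²·(s·A)⁻¹ = kg·m·s⁻³·A⁻¹
  (d) V·s·m⁻² = J·C⁻¹·s·m⁻² = kg·s⁻²·A⁻¹
  (e) [m²·s⁻¹] · [kg·s⁻²] = kg·m²·s⁻³
Only (a) matches kg·m²·s⁻²·A⁻¹.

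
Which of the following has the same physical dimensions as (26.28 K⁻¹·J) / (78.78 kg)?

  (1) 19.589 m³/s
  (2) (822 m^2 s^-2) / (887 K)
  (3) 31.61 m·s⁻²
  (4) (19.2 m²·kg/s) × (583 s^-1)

(2)

Reference: [kg·m²·s⁻²·K⁻¹] / [kg] = m²·s⁻²·K⁻¹.
Each option:
  (1) m³·s⁻¹
  (2) [m²·s⁻²] / [K] = m²·s⁻²·K⁻¹  ← same
  (3) m·s⁻²
  (4) [kg·m²·s⁻¹] · [s⁻¹] = kg·m²·s⁻²
Only (2) matches m²·s⁻²·K⁻¹.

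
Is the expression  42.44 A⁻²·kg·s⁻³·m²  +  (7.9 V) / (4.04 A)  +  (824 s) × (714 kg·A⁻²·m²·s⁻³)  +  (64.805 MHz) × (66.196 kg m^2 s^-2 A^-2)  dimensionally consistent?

No

Reduce each to base SI dimensions:
  42.44 A⁻²·kg·s⁻³·m²:  kg·m²·s⁻³·A⁻²
  (7.9 V) / (4.04 A):  [kg·m²·s⁻³·A⁻¹] / [A] = kg·m²·s⁻³·A⁻²
  (824 s) × (714 kg·A⁻²·m²·s⁻³):  [s] · [kg·m²·s⁻³·A⁻²] = kg·m²·s⁻²·A⁻²
  (64.805 MHz) × (66.196 kg m^2 s^-2 A^-2):  [s⁻¹] · [kg·m²·s⁻²·A⁻²] = kg·m²·s⁻³·A⁻²
The terms do not share a single dimension (kg·m²·s⁻²·A⁻² vs kg·m²·s⁻³·A⁻²).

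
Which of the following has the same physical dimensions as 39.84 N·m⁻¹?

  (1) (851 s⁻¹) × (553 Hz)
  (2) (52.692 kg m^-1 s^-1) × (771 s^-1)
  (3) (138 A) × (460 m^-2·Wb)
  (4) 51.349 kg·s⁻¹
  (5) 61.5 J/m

(3)

Reference: N·m⁻¹ = kg·m·s⁻²·m⁻¹ = kg·s⁻².
Each option:
  (1) [s⁻¹] · [s⁻¹] = s⁻²
  (2) [kg·m⁻¹·s⁻¹] · [s⁻¹] = kg·m⁻¹·s⁻²
  (3) [A] · [kg·s⁻²·A⁻¹] = kg·s⁻²  ← same
  (4) kg·s⁻¹
  (5) J·m⁻¹ = N·m·m⁻¹ = kg·m·s⁻²
Only (3) matches kg·s⁻².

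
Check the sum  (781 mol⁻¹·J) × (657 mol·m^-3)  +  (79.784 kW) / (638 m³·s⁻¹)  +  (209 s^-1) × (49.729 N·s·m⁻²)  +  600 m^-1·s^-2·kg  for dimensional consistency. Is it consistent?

In SI base units:
  (781 mol⁻¹·J) × (657 mol·m^-3):  [kg·m²·s⁻²·mol⁻¹] · [m⁻³·mol] = kg·m⁻¹·s⁻²
  (79.784 kW) / (638 m³·s⁻¹):  [kg·m²·s⁻³] / [m³·s⁻¹] = kg·m⁻¹·s⁻²
  (209 s^-1) × (49.729 N·s·m⁻²):  [s⁻¹] · [kg·m⁻¹·s⁻¹] = kg·m⁻¹·s⁻²
  600 m^-1·s^-2·kg:  kg·m⁻¹·s⁻²
Every term reduces to kg·m⁻¹·s⁻².

Yes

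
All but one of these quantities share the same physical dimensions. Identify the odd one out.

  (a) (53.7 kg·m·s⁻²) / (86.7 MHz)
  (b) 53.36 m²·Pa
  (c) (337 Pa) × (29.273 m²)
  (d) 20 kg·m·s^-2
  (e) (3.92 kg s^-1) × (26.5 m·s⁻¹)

(a)

Expand each in SI base units:
  (a) [kg·m·s⁻²] / [s⁻¹] = kg·m·s⁻¹
  (b) Pa·m² = N·m⁻²·m² = kg·m·s⁻²
  (c) [kg·m⁻¹·s⁻²] · [m²] = kg·m·s⁻²
  (d) kg·m·s⁻²
  (e) [kg·s⁻¹] · [m·s⁻¹] = kg·m·s⁻²
All reduce to kg·m·s⁻² except (a), which is kg·m·s⁻¹.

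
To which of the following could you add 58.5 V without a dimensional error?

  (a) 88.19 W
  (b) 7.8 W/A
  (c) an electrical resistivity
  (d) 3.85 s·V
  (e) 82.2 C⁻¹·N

Reference: V = J·C⁻¹ = kg·m²·s⁻³·A⁻¹.
Each option:
  (a) W = J·s⁻¹ = kg·m²·s⁻³
  (b) W·A⁻¹ = J·s⁻¹·A⁻¹ = kg·m²·s⁻³·A⁻¹  ← same
  (c) [electrical resistivity] = kg·m³·s⁻³·A⁻²
  (d) V·s = J·C⁻¹·s = kg·m²·s⁻²·A⁻¹
  (e) N·C⁻¹ = kg·m·s⁻²·(s·A)⁻¹ = kg·m·s⁻³·A⁻¹
Only (b) matches kg·m²·s⁻³·A⁻¹.

(b)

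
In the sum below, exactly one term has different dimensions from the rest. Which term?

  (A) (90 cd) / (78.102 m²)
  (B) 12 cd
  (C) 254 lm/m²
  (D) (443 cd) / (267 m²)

(B)

Work out the base dimensions of each:
  (A) [cd] / [m²] = m⁻²·cd
  (B) cd
  (C) lm·m⁻² = cd·m⁻² = m⁻²·cd
  (D) [cd] / [m²] = m⁻²·cd
All reduce to m⁻²·cd except (B), which is cd.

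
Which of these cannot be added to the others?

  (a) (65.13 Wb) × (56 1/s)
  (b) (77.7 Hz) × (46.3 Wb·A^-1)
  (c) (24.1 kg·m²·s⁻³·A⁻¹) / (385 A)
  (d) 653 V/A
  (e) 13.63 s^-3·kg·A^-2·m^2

(a)

Dimensions:
  (a) [kg·m²·s⁻²·A⁻¹] · [s⁻¹] = kg·m²·s⁻³·A⁻¹
  (b) [s⁻¹] · [kg·m²·s⁻²·A⁻²] = kg·m²·s⁻³·A⁻²
  (c) [kg·m²·s⁻³·A⁻¹] / [A] = kg·m²·s⁻³·A⁻²
  (d) V·A⁻¹ = J·C⁻¹·A⁻¹ = kg·m²·s⁻³·A⁻²
  (e) kg·m²·s⁻³·A⁻²
All reduce to kg·m²·s⁻³·A⁻² except (a), which is kg·m²·s⁻³·A⁻¹.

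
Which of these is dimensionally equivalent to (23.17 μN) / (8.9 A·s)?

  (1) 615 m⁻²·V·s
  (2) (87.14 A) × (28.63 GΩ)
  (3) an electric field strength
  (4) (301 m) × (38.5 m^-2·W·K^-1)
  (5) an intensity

(3)

Reference: [kg·m·s⁻²] / [s·A] = kg·m·s⁻³·A⁻¹.
Each option:
  (1) V·s·m⁻² = J·C⁻¹·s·m⁻² = kg·s⁻²·A⁻¹
  (2) [A] · [kg·m²·s⁻³·A⁻²] = kg·m²·s⁻³·A⁻¹
  (3) [electric field strength] = kg·m·s⁻³·A⁻¹  ← same
  (4) [m] · [kg·s⁻³·K⁻¹] = kg·m·s⁻³·K⁻¹
  (5) [intensity] = kg·s⁻³
Only (3) matches kg·m·s⁻³·A⁻¹.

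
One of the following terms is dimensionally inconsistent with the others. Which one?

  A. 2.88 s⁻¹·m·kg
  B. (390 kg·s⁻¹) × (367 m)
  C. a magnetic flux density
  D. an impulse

C.

Reduce each to base SI dimensions:
  A. kg·m·s⁻¹
  B. [kg·s⁻¹] · [m] = kg·m·s⁻¹
  C. [magnetic flux density] = kg·s⁻²·A⁻¹
  D. [impulse] = kg·m·s⁻¹
All reduce to kg·m·s⁻¹ except C., which is kg·s⁻²·A⁻¹.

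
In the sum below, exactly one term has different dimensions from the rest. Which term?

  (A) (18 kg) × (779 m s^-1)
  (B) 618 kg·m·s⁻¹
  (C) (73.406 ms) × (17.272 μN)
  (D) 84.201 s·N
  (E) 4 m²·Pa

(E)

Work out the base dimensions of each:
  (A) [kg] · [m·s⁻¹] = kg·m·s⁻¹
  (B) kg·m·s⁻¹
  (C) [s] · [kg·m·s⁻²] = kg·m·s⁻¹
  (D) N·s = kg·m·s⁻²·s = kg·m·s⁻¹
  (E) Pa·m² = N·m⁻²·m² = kg·m·s⁻²
All reduce to kg·m·s⁻¹ except (E), which is kg·m·s⁻².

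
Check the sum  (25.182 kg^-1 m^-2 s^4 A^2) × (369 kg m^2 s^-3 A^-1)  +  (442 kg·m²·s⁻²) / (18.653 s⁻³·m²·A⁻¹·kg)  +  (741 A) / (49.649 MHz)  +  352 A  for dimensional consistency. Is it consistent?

Work out the base dimensions of each:
  (25.182 kg^-1 m^-2 s^4 A^2) × (369 kg m^2 s^-3 A^-1):  [kg⁻¹·m⁻²·s⁴·A²] · [kg·m²·s⁻³·A⁻¹] = s·A
  (442 kg·m²·s⁻²) / (18.653 s⁻³·m²·A⁻¹·kg):  [kg·m²·s⁻²] / [kg·m²·s⁻³·A⁻¹] = s·A
  (741 A) / (49.649 MHz):  [A] / [s⁻¹] = s·A
  352 A:  A
The terms do not share a single dimension (A vs s·A).

No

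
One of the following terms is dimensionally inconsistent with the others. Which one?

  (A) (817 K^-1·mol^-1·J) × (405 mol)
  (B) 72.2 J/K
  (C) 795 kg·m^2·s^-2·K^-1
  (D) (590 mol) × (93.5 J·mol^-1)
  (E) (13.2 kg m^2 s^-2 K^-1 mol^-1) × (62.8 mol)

Work out the base dimensions of each:
  (A) [kg·m²·s⁻²·K⁻¹·mol⁻¹] · [mol] = kg·m²·s⁻²·K⁻¹
  (B) J·K⁻¹ = N·m·K⁻¹ = kg·m²·s⁻²·K⁻¹
  (C) kg·m²·s⁻²·K⁻¹
  (D) [mol] · [kg·m²·s⁻²·mol⁻¹] = kg·m²·s⁻²
  (E) [kg·m²·s⁻²·K⁻¹·mol⁻¹] · [mol] = kg·m²·s⁻²·K⁻¹
All reduce to kg·m²·s⁻²·K⁻¹ except (D), which is kg·m²·s⁻².

(D)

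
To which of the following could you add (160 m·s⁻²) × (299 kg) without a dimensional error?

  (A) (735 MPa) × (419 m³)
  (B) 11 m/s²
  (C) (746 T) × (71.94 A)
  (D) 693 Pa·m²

Reference: [m·s⁻²] · [kg] = kg·m·s⁻².
Each option:
  (A) [kg·m⁻¹·s⁻²] · [m³] = kg·m²·s⁻²
  (B) m·s⁻²
  (C) [kg·s⁻²·A⁻¹] · [A] = kg·s⁻²
  (D) Pa·m² = N·m⁻²·m² = kg·m·s⁻²  ← same
Only (D) matches kg·m·s⁻².

(D)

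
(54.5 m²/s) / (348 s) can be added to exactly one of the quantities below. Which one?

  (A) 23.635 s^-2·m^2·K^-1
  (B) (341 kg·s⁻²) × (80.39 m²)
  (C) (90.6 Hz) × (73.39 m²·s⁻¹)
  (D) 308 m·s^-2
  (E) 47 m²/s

Reference: [m²·s⁻¹] / [s] = m²·s⁻².
Each option:
  (A) m²·s⁻²·K⁻¹
  (B) [kg·s⁻²] · [m²] = kg·m²·s⁻²
  (C) [s⁻¹] · [m²·s⁻¹] = m²·s⁻²  ← same
  (D) m·s⁻²
  (E) m²·s⁻¹
Only (C) matches m²·s⁻².

(C)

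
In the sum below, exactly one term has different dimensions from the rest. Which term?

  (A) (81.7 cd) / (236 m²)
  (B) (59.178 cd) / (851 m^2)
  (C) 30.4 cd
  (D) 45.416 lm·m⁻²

(C)

Expand each in SI base units:
  (A) [cd] / [m²] = m⁻²·cd
  (B) [cd] / [m²] = m⁻²·cd
  (C) cd
  (D) lm·m⁻² = cd·m⁻² = m⁻²·cd
All reduce to m⁻²·cd except (C), which is cd.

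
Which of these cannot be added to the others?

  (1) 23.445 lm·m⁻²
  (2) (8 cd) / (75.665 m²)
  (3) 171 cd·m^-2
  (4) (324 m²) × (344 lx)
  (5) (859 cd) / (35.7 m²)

(4)

Reduce each to base SI dimensions:
  (1) lm·m⁻² = cd·m⁻² = m⁻²·cd
  (2) [cd] / [m²] = m⁻²·cd
  (3) cd·m⁻² = m⁻²·cd
  (4) [m²] · [m⁻²·cd] = cd
  (5) [cd] / [m²] = m⁻²·cd
All reduce to m⁻²·cd except (4), which is cd.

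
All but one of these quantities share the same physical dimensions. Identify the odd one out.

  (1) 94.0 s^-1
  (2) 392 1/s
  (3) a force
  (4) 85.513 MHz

In SI base units:
  (1) s⁻¹
  (2) s⁻¹
  (3) [force] = kg·m·s⁻²
  (4) Hz = s⁻¹
All reduce to s⁻¹ except (3), which is kg·m·s⁻².

(3)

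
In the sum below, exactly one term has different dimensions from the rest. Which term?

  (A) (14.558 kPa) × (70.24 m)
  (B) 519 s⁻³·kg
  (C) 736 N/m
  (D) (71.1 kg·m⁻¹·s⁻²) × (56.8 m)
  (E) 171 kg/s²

Work out the base dimensions of each:
  (A) [kg·m⁻¹·s⁻²] · [m] = kg·s⁻²
  (B) kg·s⁻³
  (C) N·m⁻¹ = kg·m·s⁻²·m⁻¹ = kg·s⁻²
  (D) [kg·m⁻¹·s⁻²] · [m] = kg·s⁻²
  (E) kg·s⁻²
All reduce to kg·s⁻² except (B), which is kg·s⁻³.

(B)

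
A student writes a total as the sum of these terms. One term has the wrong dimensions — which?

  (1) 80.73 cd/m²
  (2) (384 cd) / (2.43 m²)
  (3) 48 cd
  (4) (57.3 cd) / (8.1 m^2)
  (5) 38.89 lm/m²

(3)

Dimensions:
  (1) cd·m⁻² = m⁻²·cd
  (2) [cd] / [m²] = m⁻²·cd
  (3) cd
  (4) [cd] / [m²] = m⁻²·cd
  (5) lm·m⁻² = cd·m⁻² = m⁻²·cd
All reduce to m⁻²·cd except (3), which is cd.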